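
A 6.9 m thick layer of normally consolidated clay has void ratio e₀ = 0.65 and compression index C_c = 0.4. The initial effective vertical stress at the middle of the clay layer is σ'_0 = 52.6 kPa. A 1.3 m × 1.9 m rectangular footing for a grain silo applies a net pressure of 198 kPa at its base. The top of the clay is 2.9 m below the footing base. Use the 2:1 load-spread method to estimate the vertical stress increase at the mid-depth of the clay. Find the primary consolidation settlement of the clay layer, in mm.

S_c ≈ 99.8 mm

Mid-depth of clay below the footing base: z = 2.9 + 6.9/2 = 6.35 m.
Stress increase at mid-clay by the 2:1 spreading method:
Δσ = qBL/((B+z)(L+z)) = 198×1.3×1.9/((1.3+6.35)(1.9+6.35)) = 7.749 kPa
Final effective stress: σ'_f = σ'_0 + Δσ = 52.6 + 7.749 = 60.349 kPa.
Normally consolidated clay, so the full stress increment lies on the virgin compression line:
S_c = C_c·H/(1+e₀)·log₁₀(σ'_f/σ'_0) = 0.4×6.9/(1+0.65)×log₁₀(60.349/52.6)
    = 1.6727 × 0.059684 = 0.09983 m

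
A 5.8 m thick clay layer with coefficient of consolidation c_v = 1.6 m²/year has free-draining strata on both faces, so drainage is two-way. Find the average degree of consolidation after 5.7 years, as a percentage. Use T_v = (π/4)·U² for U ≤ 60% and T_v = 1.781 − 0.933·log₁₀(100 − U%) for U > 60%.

Drainage path length: H_d = H/2 = 2.9 m (double drainage).
T_v = c_v·t/H_d² = 1.6×5.7/2.9² = 1.0844.
T_v = 1.0844 corresponds to the U > 60% branch:
U = 1 − 10^((1.781 − T_v)/0.933)/100 = 0.9442

U ≈ 94.4 %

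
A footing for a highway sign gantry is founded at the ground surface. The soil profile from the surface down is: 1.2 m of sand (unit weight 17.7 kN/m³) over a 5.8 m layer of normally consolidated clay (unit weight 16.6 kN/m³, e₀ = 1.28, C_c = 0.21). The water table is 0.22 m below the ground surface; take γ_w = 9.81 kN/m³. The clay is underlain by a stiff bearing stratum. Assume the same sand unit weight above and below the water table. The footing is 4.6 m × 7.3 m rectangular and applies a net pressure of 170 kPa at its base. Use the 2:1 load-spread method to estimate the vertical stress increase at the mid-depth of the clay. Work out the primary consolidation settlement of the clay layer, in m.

Mid-depth of clay below the ground surface: z = 1.2 + 5.8/2 = 4.1 m.
Total vertical stress at mid-clay: σ_v = 17.7×1.2 + 16.6×2.9 = 69.38 kPa.
Pore pressure: u = 9.81×(4.1 − 0.22) = 38.063 kPa.
Initial effective stress: σ'_0 = σ_v − u = 69.38 − 38.063 = 31.317 kPa.
Stress increase at mid-clay by the 2:1 spreading method:
Δσ = qBL/((B+z)(L+z)) = 170×4.6×7.3/((4.6+4.1)(7.3+4.1)) = 57.558 kPa
Final effective stress: σ'_f = σ'_0 + Δσ = 31.317 + 57.558 = 88.875 kPa.
Normally consolidated clay, so the full stress increment lies on the virgin compression line:
S_c = C_c·H/(1+e₀)·log₁₀(σ'_f/σ'_0) = 0.21×5.8/(1+1.28)×log₁₀(88.875/31.317)
    = 0.53421 × 0.453 = 0.242 m

S_c ≈ 0.242 m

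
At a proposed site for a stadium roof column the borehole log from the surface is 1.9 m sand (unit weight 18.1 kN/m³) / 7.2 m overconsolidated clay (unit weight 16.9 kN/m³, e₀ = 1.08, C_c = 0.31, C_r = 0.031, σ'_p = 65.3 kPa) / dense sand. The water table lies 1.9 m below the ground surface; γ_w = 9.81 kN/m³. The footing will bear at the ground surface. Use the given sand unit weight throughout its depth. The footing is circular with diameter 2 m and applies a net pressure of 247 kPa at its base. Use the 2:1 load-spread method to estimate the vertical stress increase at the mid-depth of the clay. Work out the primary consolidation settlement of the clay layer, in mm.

Mid-depth of clay below the ground surface: z = 1.9 + 7.2/2 = 5.5 m.
Total vertical stress at mid-clay: σ_v = 18.1×1.9 + 16.9×3.6 = 95.23 kPa.
Pore pressure: u = 9.81×(5.5 − 1.9) = 35.316 kPa.
Initial effective stress: σ'_0 = σ_v − u = 95.23 − 35.316 = 59.914 kPa.
Stress increase at mid-clay by the 2:1 spreading method:
Δσ ≈ qD²/(D+z)² = 247×2²/(2+5.5)² = 17.564 kPa
Final effective stress: σ'_f = 59.914 + 17.564 = 77.478 kPa.
σ'_f = 77.478 > σ'_p = 65.3 kPa, so the stress path crosses the preconsolidation pressure — recompression up to σ'_p, then virgin compression beyond:
S_c = H/(1+e₀)·[C_r·log₁₀(σ'_p/σ'_0) + C_c·log₁₀(σ'_f/σ'_p)]
    = 7.2/2.08 × [0.031×log₁₀(65.3/59.914) + 0.31×log₁₀(77.478/65.3)]
    = 3.4615 × [0.0011589 + 0.023022] = 0.0837 m

S_c ≈ 83.7 mm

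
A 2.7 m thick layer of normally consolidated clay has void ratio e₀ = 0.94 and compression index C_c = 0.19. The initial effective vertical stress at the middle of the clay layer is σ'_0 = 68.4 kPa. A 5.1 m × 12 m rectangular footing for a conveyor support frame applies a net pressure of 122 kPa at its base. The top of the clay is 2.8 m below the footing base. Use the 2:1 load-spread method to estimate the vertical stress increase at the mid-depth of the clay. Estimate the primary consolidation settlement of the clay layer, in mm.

S_c ≈ 63 mm

Mid-depth of clay below the footing base: z = 2.8 + 2.7/2 = 4.15 m.
Stress increase at mid-clay by the 2:1 spreading method:
Δσ = qBL/((B+z)(L+z)) = 122×5.1×12/((5.1+4.15)(12+4.15)) = 49.98 kPa
Final effective stress: σ'_f = σ'_0 + Δσ = 68.4 + 49.98 = 118.38 kPa.
Normally consolidated clay, so the full stress increment lies on the virgin compression line:
S_c = C_c·H/(1+e₀)·log₁₀(σ'_f/σ'_0) = 0.19×2.7/(1+0.94)×log₁₀(118.38/68.4)
    = 0.26443 × 0.23822 = 0.06299 m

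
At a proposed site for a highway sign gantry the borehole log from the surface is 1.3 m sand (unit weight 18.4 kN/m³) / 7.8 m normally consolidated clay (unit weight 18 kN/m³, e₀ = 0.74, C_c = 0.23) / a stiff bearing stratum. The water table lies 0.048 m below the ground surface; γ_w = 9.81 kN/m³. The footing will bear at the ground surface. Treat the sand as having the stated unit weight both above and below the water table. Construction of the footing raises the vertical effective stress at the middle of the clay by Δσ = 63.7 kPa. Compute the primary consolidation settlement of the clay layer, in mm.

Mid-depth of clay below the ground surface: z = 1.3 + 7.8/2 = 5.2 m.
Total vertical stress at mid-clay: σ_v = 18.4×1.3 + 18×3.9 = 94.12 kPa.
Pore pressure: u = 9.81×(5.2 − 0.048) = 50.541 kPa.
Initial effective stress: σ'_0 = σ_v − u = 94.12 − 50.541 = 43.579 kPa.
Final effective stress: σ'_f = σ'_0 + Δσ = 43.579 + 63.7 = 107.28 kPa.
Normally consolidated clay, so the full stress increment lies on the virgin compression line:
S_c = C_c·H/(1+e₀)·log₁₀(σ'_f/σ'_0) = 0.23×7.8/(1+0.74)×log₁₀(107.28/43.579)
    = 1.031 × 0.39124 = 0.4034 m

S_c ≈ 403 mm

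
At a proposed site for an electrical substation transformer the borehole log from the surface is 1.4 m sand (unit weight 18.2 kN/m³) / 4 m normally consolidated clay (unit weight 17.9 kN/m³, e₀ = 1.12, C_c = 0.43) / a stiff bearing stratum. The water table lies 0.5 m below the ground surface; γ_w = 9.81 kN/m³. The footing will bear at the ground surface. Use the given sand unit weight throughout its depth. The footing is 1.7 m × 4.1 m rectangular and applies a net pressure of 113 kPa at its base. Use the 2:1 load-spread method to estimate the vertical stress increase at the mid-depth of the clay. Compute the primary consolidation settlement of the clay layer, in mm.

S_c ≈ 172 mm

Mid-depth of clay below the ground surface: z = 1.4 + 4/2 = 3.4 m.
Total vertical stress at mid-clay: σ_v = 18.2×1.4 + 17.9×2 = 61.28 kPa.
Pore pressure: u = 9.81×(3.4 − 0.5) = 28.449 kPa.
Initial effective stress: σ'_0 = σ_v − u = 61.28 − 28.449 = 32.831 kPa.
Stress increase at mid-clay by the 2:1 spreading method:
Δσ = qBL/((B+z)(L+z)) = 113×1.7×4.1/((1.7+3.4)(4.1+3.4)) = 20.591 kPa
Final effective stress: σ'_f = σ'_0 + Δσ = 32.831 + 20.591 = 53.422 kPa.
Normally consolidated clay, so the full stress increment lies on the virgin compression line:
S_c = C_c·H/(1+e₀)·log₁₀(σ'_f/σ'_0) = 0.43×4/(1+1.12)×log₁₀(53.422/32.831)
    = 0.81132 × 0.21144 = 0.1715 m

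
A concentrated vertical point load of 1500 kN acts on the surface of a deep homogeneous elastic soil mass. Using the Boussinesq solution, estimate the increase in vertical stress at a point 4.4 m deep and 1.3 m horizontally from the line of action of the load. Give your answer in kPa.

Boussinesq vertical stress below a point load on an elastic half-space:
Δσ_z = 3P/(2πz²) · [1 + (r/z)²]^(−5/2)
r/z = 1.3/4.4 = 0.29545; [1+(r/z)²]^(−5/2) = 0.81121.
Δσ_z = 3×1500/(2π×4.4²) × 0.81121 = 36.994 × 0.81121 = 30.01 kPa

Δσ_z ≈ 30 kPa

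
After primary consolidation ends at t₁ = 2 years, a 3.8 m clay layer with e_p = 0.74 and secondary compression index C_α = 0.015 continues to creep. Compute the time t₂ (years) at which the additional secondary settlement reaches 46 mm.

t₂ ≈ 50.7 years

S_s = C_α·H/(1+e_p)·log₁₀(t₂/t₁) ⇒ log₁₀(t₂/t₁) = S_s·(1+e_p)/(C_α·H).
log₁₀(t₂/t₁) = 0.046 × (1+0.74) / (0.015×3.8) = 1.404
t₂ = t₁ × 10^1.404 = 2 × 25.36 = 50.73 years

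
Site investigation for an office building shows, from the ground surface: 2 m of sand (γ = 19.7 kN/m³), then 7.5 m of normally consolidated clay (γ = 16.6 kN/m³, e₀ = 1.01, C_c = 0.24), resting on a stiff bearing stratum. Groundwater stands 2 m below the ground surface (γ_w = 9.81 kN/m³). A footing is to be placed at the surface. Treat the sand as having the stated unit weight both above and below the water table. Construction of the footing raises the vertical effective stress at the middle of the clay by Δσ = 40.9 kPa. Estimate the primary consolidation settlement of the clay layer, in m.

Mid-depth of clay below the ground surface: z = 2 + 7.5/2 = 5.75 m.
Total vertical stress at mid-clay: σ_v = 19.7×2 + 16.6×3.75 = 101.65 kPa.
Pore pressure: u = 9.81×(5.75 − 2) = 36.788 kPa.
Initial effective stress: σ'_0 = σ_v − u = 101.65 − 36.788 = 64.862 kPa.
Final effective stress: σ'_f = σ'_0 + Δσ = 64.862 + 40.9 = 105.76 kPa.
Normally consolidated clay, so the full stress increment lies on the virgin compression line:
S_c = C_c·H/(1+e₀)·log₁₀(σ'_f/σ'_0) = 0.24×7.5/(1+1.01)×log₁₀(105.76/64.862)
    = 0.89552 × 0.21233 = 0.1901 m

S_c ≈ 0.19 m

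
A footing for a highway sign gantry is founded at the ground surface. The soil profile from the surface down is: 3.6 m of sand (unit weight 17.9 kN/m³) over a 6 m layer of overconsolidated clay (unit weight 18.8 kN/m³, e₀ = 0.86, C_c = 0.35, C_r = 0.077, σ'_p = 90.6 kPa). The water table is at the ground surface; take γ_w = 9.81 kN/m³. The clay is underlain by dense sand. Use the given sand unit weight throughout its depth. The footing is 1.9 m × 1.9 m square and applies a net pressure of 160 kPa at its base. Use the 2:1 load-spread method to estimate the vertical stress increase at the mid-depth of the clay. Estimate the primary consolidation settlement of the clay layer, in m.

S_c ≈ 0.0144 m

Mid-depth of clay below the ground surface: z = 3.6 + 6/2 = 6.6 m.
Total vertical stress at mid-clay: σ_v = 17.9×3.6 + 18.8×3 = 120.84 kPa.
Pore pressure: u = 9.81×(6.6 − 0) = 64.746 kPa.
Initial effective stress: σ'_0 = σ_v − u = 120.84 − 64.746 = 56.094 kPa.
Stress increase at mid-clay by the 2:1 spreading method:
Δσ = qBL/((B+z)(L+z)) = 160×1.9×1.9/((1.9+6.6)(1.9+6.6)) = 7.9945 kPa
Final effective stress: σ'_f = 56.094 + 7.9945 = 64.088 kPa.
σ'_f = 64.088 ≤ σ'_p = 90.6 kPa, so the clay remains overconsolidated and only the recompression index applies:
S_c = C_r·H/(1+e₀)·log₁₀(σ'_f/σ'_0) = 0.077×6/1.86×log₁₀(64.088/56.094)
    = 0.24839 × 0.05786 = 0.01437 m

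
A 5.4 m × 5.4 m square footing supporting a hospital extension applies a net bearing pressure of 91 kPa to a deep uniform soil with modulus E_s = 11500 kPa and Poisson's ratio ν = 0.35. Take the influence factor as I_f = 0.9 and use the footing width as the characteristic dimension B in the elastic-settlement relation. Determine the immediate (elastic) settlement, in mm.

Immediate (elastic) settlement: S_e = q·B·(1−ν²)/E_s · I_f.
S_e = 91 × 5.4 × (1 − 0.35²) / 11500 × 0.9
    = 91 × 5.4 × 0.8775 / 11500 × 0.9
    = 0.03375 m = 33.75 mm

S_e ≈ 33.7 mm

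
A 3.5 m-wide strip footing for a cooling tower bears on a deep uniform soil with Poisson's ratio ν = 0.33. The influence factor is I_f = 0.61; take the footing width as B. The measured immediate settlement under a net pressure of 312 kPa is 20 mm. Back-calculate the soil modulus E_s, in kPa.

E_s ≈ 29700 kPa

S_e = q·B·(1−ν²)/E_s · I_f  ⇒  E_s = q·B·(1−ν²)·I_f / S_e.
E_s = 312 × 3.5 × 0.8911 × 0.61 / 0.02 = 29680 kPa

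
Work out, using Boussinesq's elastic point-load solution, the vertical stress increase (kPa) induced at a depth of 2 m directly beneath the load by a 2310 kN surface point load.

Δσ_z ≈ 276 kPa

Boussinesq vertical stress below a point load on an elastic half-space:
Δσ_z = 3P/(2πz²) · [1 + (r/z)²]^(−5/2)
r/z = 0/2 = 0; [1+(r/z)²]^(−5/2) = 1.
Δσ_z = 3×2310/(2π×2²) × 1 = 275.74 × 1 = 275.7 kPa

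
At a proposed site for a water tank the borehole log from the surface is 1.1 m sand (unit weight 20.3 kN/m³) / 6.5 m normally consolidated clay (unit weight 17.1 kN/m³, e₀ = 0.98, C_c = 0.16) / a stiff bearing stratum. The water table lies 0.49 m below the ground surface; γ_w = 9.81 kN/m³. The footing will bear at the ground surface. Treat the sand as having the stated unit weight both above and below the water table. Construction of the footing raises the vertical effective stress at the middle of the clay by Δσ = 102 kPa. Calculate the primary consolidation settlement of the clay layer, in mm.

Mid-depth of clay below the ground surface: z = 1.1 + 6.5/2 = 4.35 m.
Total vertical stress at mid-clay: σ_v = 20.3×1.1 + 17.1×3.25 = 77.905 kPa.
Pore pressure: u = 9.81×(4.35 − 0.49) = 37.867 kPa.
Initial effective stress: σ'_0 = σ_v − u = 77.905 − 37.867 = 40.038 kPa.
Final effective stress: σ'_f = σ'_0 + Δσ = 40.038 + 102 = 142.04 kPa.
Normally consolidated clay, so the full stress increment lies on the virgin compression line:
S_c = C_c·H/(1+e₀)·log₁₀(σ'_f/σ'_0) = 0.16×6.5/(1+0.98)×log₁₀(142.04/40.038)
    = 0.52525 × 0.54994 = 0.2889 m

S_c ≈ 289 mm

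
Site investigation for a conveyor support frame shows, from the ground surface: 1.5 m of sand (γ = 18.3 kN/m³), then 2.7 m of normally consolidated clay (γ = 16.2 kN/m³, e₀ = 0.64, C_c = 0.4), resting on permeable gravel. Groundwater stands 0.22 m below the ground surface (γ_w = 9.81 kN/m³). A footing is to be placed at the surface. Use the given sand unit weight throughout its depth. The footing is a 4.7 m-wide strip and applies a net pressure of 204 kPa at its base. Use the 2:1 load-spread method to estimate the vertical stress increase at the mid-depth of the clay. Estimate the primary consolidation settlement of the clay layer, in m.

S_c ≈ 0.531 m

Mid-depth of clay below the ground surface: z = 1.5 + 2.7/2 = 2.85 m.
Total vertical stress at mid-clay: σ_v = 18.3×1.5 + 16.2×1.35 = 49.32 kPa.
Pore pressure: u = 9.81×(2.85 − 0.22) = 25.8 kPa.
Initial effective stress: σ'_0 = σ_v − u = 49.32 − 25.8 = 23.52 kPa.
Stress increase at mid-clay by the 2:1 spreading method:
Δσ = qB/(B+z) = 204×4.7/(4.7+2.85) = 126.99 kPa
Final effective stress: σ'_f = σ'_0 + Δσ = 23.52 + 126.99 = 150.51 kPa.
Normally consolidated clay, so the full stress increment lies on the virgin compression line:
S_c = C_c·H/(1+e₀)·log₁₀(σ'_f/σ'_0) = 0.4×2.7/(1+0.64)×log₁₀(150.51/23.52)
    = 0.65854 × 0.80613 = 0.5309 m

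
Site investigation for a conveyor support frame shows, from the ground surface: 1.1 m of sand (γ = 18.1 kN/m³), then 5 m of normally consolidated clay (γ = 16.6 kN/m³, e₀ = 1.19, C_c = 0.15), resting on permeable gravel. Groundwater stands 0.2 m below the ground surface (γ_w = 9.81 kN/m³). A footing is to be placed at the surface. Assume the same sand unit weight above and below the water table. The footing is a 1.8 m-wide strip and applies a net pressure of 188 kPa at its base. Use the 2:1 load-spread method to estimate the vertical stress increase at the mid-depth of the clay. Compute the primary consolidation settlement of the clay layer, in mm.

Mid-depth of clay below the ground surface: z = 1.1 + 5/2 = 3.6 m.
Total vertical stress at mid-clay: σ_v = 18.1×1.1 + 16.6×2.5 = 61.41 kPa.
Pore pressure: u = 9.81×(3.6 − 0.2) = 33.354 kPa.
Initial effective stress: σ'_0 = σ_v − u = 61.41 − 33.354 = 28.056 kPa.
Stress increase at mid-clay by the 2:1 spreading method:
Δσ = qB/(B+z) = 188×1.8/(1.8+3.6) = 62.667 kPa
Final effective stress: σ'_f = σ'_0 + Δσ = 28.056 + 62.667 = 90.723 kPa.
Normally consolidated clay, so the full stress increment lies on the virgin compression line:
S_c = C_c·H/(1+e₀)·log₁₀(σ'_f/σ'_0) = 0.15×5/(1+1.19)×log₁₀(90.723/28.056)
    = 0.34247 × 0.50969 = 0.1746 m

S_c ≈ 175 mm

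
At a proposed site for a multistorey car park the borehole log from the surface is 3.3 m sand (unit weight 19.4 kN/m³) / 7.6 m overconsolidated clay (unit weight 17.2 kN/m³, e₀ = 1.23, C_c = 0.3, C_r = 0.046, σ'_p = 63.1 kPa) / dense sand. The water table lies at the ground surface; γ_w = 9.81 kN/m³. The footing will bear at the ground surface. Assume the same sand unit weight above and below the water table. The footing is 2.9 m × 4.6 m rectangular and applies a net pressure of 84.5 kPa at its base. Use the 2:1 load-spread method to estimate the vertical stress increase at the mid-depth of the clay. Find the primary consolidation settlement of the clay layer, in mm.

S_c ≈ 45.8 mm

Mid-depth of clay below the ground surface: z = 3.3 + 7.6/2 = 7.1 m.
Total vertical stress at mid-clay: σ_v = 19.4×3.3 + 17.2×3.8 = 129.38 kPa.
Pore pressure: u = 9.81×(7.1 − 0) = 69.651 kPa.
Initial effective stress: σ'_0 = σ_v − u = 129.38 − 69.651 = 59.729 kPa.
Stress increase at mid-clay by the 2:1 spreading method:
Δσ = qBL/((B+z)(L+z)) = 84.5×2.9×4.6/((2.9+7.1)(4.6+7.1)) = 9.6344 kPa
Final effective stress: σ'_f = 59.729 + 9.6344 = 69.363 kPa.
σ'_f = 69.363 > σ'_p = 63.1 kPa, so the stress path crosses the preconsolidation pressure — recompression up to σ'_p, then virgin compression beyond:
S_c = H/(1+e₀)·[C_r·log₁₀(σ'_p/σ'_0) + C_c·log₁₀(σ'_f/σ'_p)]
    = 7.6/2.23 × [0.046×log₁₀(63.1/59.729) + 0.3×log₁₀(69.363/63.1)]
    = 3.4081 × [0.0010968 + 0.01233] = 0.04576 m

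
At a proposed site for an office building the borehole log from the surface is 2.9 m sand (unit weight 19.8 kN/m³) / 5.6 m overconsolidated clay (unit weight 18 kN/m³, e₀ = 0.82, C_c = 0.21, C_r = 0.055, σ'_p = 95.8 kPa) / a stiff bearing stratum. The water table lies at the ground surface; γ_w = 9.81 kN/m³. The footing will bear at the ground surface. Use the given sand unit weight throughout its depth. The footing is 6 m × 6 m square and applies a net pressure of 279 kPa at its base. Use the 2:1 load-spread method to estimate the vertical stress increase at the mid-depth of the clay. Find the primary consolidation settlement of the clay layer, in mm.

S_c ≈ 120 mm

Mid-depth of clay below the ground surface: z = 2.9 + 5.6/2 = 5.7 m.
Total vertical stress at mid-clay: σ_v = 19.8×2.9 + 18×2.8 = 107.82 kPa.
Pore pressure: u = 9.81×(5.7 − 0) = 55.917 kPa.
Initial effective stress: σ'_0 = σ_v − u = 107.82 − 55.917 = 51.903 kPa.
Stress increase at mid-clay by the 2:1 spreading method:
Δσ = qBL/((B+z)(L+z)) = 279×6×6/((6+5.7)(6+5.7)) = 73.373 kPa
Final effective stress: σ'_f = 51.903 + 73.373 = 125.28 kPa.
σ'_f = 125.28 > σ'_p = 95.8 kPa, so the stress path crosses the preconsolidation pressure — recompression up to σ'_p, then virgin compression beyond:
S_c = H/(1+e₀)·[C_r·log₁₀(σ'_p/σ'_0) + C_c·log₁₀(σ'_f/σ'_p)]
    = 5.6/1.82 × [0.055×log₁₀(95.8/51.903) + 0.21×log₁₀(125.28/95.8)]
    = 3.0769 × [0.01464 + 0.024468] = 0.1203 m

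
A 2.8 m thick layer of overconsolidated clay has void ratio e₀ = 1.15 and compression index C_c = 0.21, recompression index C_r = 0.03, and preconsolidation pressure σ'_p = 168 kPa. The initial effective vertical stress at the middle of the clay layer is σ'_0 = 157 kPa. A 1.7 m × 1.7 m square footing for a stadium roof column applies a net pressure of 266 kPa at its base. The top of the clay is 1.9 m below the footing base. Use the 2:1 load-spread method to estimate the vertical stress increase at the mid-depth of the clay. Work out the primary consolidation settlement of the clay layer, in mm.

S_c ≈ 14.4 mm

Mid-depth of clay below the footing base: z = 1.9 + 2.8/2 = 3.3 m.
Stress increase at mid-clay by the 2:1 spreading method:
Δσ = qBL/((B+z)(L+z)) = 266×1.7×1.7/((1.7+3.3)(1.7+3.3)) = 30.75 kPa
Final effective stress: σ'_f = 157 + 30.75 = 187.75 kPa.
σ'_f = 187.75 > σ'_p = 168 kPa, so the stress path crosses the preconsolidation pressure — recompression up to σ'_p, then virgin compression beyond:
S_c = H/(1+e₀)·[C_r·log₁₀(σ'_p/σ'_0) + C_c·log₁₀(σ'_f/σ'_p)]
    = 2.8/2.15 × [0.03×log₁₀(168/157) + 0.21×log₁₀(187.75/168)]
    = 1.3023 × [0.00088229 + 0.010137] = 0.01435 m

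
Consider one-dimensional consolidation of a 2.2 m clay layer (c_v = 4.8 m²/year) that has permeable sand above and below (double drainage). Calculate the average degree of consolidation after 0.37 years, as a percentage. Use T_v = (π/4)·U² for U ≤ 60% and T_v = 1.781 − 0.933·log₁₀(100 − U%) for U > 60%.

Drainage path length: H_d = H/2 = 1.1 m (double drainage).
T_v = c_v·t/H_d² = 4.8×0.37/1.1² = 1.4678.
T_v = 1.4678 corresponds to the U > 60% branch:
U = 1 − 10^((1.781 − T_v)/0.933)/100 = 0.9783

U ≈ 97.8 %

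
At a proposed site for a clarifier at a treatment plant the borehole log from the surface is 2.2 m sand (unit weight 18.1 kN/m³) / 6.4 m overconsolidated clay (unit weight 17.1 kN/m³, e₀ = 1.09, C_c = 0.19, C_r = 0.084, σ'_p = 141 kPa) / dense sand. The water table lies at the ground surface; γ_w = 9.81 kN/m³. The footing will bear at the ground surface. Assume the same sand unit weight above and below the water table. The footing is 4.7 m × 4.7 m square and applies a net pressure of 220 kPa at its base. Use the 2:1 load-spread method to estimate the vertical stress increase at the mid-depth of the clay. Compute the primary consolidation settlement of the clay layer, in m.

Mid-depth of clay below the ground surface: z = 2.2 + 6.4/2 = 5.4 m.
Total vertical stress at mid-clay: σ_v = 18.1×2.2 + 17.1×3.2 = 94.54 kPa.
Pore pressure: u = 9.81×(5.4 − 0) = 52.974 kPa.
Initial effective stress: σ'_0 = σ_v − u = 94.54 − 52.974 = 41.566 kPa.
Stress increase at mid-clay by the 2:1 spreading method:
Δσ = qBL/((B+z)(L+z)) = 220×4.7×4.7/((4.7+5.4)(4.7+5.4)) = 47.64 kPa
Final effective stress: σ'_f = 41.566 + 47.64 = 89.206 kPa.
σ'_f = 89.206 ≤ σ'_p = 141 kPa, so the clay remains overconsolidated and only the recompression index applies:
S_c = C_r·H/(1+e₀)·log₁₀(σ'_f/σ'_0) = 0.084×6.4/2.09×log₁₀(89.206/41.566)
    = 0.25722 × 0.33166 = 0.08531 m

S_c ≈ 0.0853 m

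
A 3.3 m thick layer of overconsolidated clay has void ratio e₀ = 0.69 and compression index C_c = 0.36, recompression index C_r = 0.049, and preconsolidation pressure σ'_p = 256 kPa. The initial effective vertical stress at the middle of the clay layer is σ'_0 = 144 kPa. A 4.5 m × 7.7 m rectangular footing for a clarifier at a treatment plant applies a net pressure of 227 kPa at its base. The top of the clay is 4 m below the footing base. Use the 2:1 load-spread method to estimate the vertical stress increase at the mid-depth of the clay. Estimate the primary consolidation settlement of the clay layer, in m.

Mid-depth of clay below the footing base: z = 4 + 3.3/2 = 5.65 m.
Stress increase at mid-clay by the 2:1 spreading method:
Δσ = qBL/((B+z)(L+z)) = 227×4.5×7.7/((4.5+5.65)(7.7+5.65)) = 58.047 kPa
Final effective stress: σ'_f = 144 + 58.047 = 202.05 kPa.
σ'_f = 202.05 ≤ σ'_p = 256 kPa, so the clay remains overconsolidated and only the recompression index applies:
S_c = C_r·H/(1+e₀)·log₁₀(σ'_f/σ'_0) = 0.049×3.3/1.69×log₁₀(202.05/144)
    = 0.095682 × 0.1471 = 0.01407 m

S_c ≈ 0.0141 m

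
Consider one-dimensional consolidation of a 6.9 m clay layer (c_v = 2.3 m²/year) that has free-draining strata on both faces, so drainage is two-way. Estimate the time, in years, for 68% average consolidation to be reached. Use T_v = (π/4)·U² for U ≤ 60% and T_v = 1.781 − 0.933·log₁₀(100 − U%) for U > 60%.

t ≈ 1.95 years

Drainage path length: H_d = H/2 = 3.45 m (double drainage).
U > 60%: T_v = 1.781 − 0.933·log₁₀(100 − 68) = 0.3767.
t = T_v·H_d²/c_v = 0.3767×3.45²/2.3 = 1.949 years.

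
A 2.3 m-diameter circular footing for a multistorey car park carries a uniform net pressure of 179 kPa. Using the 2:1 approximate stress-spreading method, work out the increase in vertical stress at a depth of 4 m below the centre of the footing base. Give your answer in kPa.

Δσ_z ≈ 23.9 kPa

By the 2:1 method the load spreads at 1 horizontal : 2 vertical, so at depth z the loaded area has grown by z in each plan dimension:
Δσ ≈ qD²/(D+z)² = 179×2.3²/(2.3+4)² = 23.858 kPa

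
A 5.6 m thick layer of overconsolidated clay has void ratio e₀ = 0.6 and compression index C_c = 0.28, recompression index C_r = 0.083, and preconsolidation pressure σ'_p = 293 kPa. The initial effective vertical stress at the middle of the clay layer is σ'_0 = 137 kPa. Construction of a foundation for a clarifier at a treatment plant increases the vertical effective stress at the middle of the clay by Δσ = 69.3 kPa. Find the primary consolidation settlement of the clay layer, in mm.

S_c ≈ 51.6 mm

Final effective stress: σ'_f = 137 + 69.3 = 206.3 kPa.
σ'_f = 206.3 ≤ σ'_p = 293 kPa, so the clay remains overconsolidated and only the recompression index applies:
S_c = C_r·H/(1+e₀)·log₁₀(σ'_f/σ'_0) = 0.083×5.6/1.6×log₁₀(206.3/137)
    = 0.2905 × 0.17778 = 0.05165 m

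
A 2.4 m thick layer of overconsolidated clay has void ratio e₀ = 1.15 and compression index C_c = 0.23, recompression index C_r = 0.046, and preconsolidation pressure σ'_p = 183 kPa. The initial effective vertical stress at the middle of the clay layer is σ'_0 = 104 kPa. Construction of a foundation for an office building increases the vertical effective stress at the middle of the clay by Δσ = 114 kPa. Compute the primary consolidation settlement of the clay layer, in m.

S_c ≈ 0.0321 m

Final effective stress: σ'_f = 104 + 114 = 218 kPa.
σ'_f = 218 > σ'_p = 183 kPa, so the stress path crosses the preconsolidation pressure — recompression up to σ'_p, then virgin compression beyond:
S_c = H/(1+e₀)·[C_r·log₁₀(σ'_p/σ'_0) + C_c·log₁₀(σ'_f/σ'_p)]
    = 2.4/2.15 × [0.046×log₁₀(183/104) + 0.23×log₁₀(218/183)]
    = 1.1163 × [0.011289 + 0.017481] = 0.03212 m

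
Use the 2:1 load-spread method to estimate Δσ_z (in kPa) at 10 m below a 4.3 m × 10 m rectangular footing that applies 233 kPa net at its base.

By the 2:1 method the load spreads at 1 horizontal : 2 vertical, so at depth z the loaded area has grown by z in each plan dimension:
Δσ = qBL/((B+z)(L+z)) = 233×4.3×10/((4.3+10)(10+10)) = 35.031 kPa

Δσ_z ≈ 35 kPa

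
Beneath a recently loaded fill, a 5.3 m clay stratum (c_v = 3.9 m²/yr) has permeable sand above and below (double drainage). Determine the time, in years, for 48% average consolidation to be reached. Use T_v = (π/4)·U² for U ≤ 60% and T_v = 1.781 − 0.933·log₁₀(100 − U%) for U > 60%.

Drainage path length: H_d = H/2 = 2.65 m (double drainage).
U ≤ 60%: T_v = (π/4)·U² = (π/4)×0.48² = 0.18096.
t = T_v·H_d²/c_v = 0.18096×2.65²/3.9 = 0.3258 years.

t ≈ 0.326 years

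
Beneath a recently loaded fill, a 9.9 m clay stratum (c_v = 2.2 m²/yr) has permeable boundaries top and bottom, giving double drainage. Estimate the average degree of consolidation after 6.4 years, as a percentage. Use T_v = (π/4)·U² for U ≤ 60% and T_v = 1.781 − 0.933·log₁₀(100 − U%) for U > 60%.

Drainage path length: H_d = H/2 = 4.95 m (double drainage).
T_v = c_v·t/H_d² = 2.2×6.4/4.95² = 0.57464.
T_v = 0.57464 corresponds to the U > 60% branch:
U = 1 − 10^((1.781 − T_v)/0.933)/100 = 0.8037

U ≈ 80.4 %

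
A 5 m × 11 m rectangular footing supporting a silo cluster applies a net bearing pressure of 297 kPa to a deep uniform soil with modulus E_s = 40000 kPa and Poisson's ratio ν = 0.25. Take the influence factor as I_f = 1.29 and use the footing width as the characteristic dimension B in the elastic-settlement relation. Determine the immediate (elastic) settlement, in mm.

S_e ≈ 44.9 mm

Immediate (elastic) settlement: S_e = q·B·(1−ν²)/E_s · I_f.
S_e = 297 × 5 × (1 − 0.25²) / 40000 × 1.29
    = 297 × 5 × 0.9375 / 40000 × 1.29
    = 0.0449 m = 44.9 mm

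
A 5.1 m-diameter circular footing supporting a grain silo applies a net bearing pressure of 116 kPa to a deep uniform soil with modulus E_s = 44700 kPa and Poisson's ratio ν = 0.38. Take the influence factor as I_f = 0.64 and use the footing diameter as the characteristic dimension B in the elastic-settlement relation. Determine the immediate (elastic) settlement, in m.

S_e ≈ 0.00725 m

Immediate (elastic) settlement: S_e = q·B·(1−ν²)/E_s · I_f.
S_e = 116 × 5.1 × (1 − 0.38²) / 44700 × 0.64
    = 116 × 5.1 × 0.8556 / 44700 × 0.64
    = 0.007247 m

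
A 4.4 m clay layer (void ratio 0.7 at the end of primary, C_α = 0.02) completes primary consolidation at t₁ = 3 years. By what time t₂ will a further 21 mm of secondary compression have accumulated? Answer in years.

S_s = C_α·H/(1+e_p)·log₁₀(t₂/t₁) ⇒ log₁₀(t₂/t₁) = S_s·(1+e_p)/(C_α·H).
log₁₀(t₂/t₁) = 0.021 × (1+0.7) / (0.02×4.4) = 0.4057
t₂ = t₁ × 10^0.4057 = 3 × 2.545 = 7.635 years

t₂ ≈ 7.63 years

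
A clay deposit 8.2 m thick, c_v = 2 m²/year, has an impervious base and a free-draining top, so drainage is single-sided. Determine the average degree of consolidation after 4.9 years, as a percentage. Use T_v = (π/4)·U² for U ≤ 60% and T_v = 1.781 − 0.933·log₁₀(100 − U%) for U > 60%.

U ≈ 43.1 %

Drainage path length: H_d = H = 8.2 m (single drainage).
T_v = c_v·t/H_d² = 2×4.9/8.2² = 0.14575.
T_v = 0.14575 corresponds to the U ≤ 60% branch:
U = √(4T_v/π) = 0.4308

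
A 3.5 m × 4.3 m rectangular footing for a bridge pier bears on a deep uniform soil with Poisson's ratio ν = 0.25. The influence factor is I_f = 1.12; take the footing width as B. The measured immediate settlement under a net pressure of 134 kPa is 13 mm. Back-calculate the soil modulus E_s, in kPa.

S_e = q·B·(1−ν²)/E_s · I_f  ⇒  E_s = q·B·(1−ν²)·I_f / S_e.
E_s = 134 × 3.5 × 0.9375 × 1.12 / 0.013 = 37880 kPa

E_s ≈ 37900 kPa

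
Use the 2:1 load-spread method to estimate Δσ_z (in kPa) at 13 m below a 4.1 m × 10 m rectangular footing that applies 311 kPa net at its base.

Δσ_z ≈ 32.4 kPa

By the 2:1 method the load spreads at 1 horizontal : 2 vertical, so at depth z the loaded area has grown by z in each plan dimension:
Δσ = qBL/((B+z)(L+z)) = 311×4.1×10/((4.1+13)(10+13)) = 32.421 kPa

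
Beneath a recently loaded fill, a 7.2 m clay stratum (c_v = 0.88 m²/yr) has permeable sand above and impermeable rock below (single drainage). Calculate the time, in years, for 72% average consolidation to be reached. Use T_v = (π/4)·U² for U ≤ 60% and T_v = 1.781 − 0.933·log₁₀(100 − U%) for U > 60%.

t ≈ 25.4 years

Drainage path length: H_d = H = 7.2 m (single drainage).
U > 60%: T_v = 1.781 − 0.933·log₁₀(100 − 72) = 0.4308.
t = T_v·H_d²/c_v = 0.4308×7.2²/0.88 = 25.38 years.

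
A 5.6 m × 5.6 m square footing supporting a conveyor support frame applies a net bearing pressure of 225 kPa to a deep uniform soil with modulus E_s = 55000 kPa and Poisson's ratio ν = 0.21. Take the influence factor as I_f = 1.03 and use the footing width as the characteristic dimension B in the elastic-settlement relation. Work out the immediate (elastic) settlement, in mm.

S_e ≈ 22.6 mm

Immediate (elastic) settlement: S_e = q·B·(1−ν²)/E_s · I_f.
S_e = 225 × 5.6 × (1 − 0.21²) / 55000 × 1.03
    = 225 × 5.6 × 0.9559 / 55000 × 1.03
    = 0.02256 m = 22.56 mm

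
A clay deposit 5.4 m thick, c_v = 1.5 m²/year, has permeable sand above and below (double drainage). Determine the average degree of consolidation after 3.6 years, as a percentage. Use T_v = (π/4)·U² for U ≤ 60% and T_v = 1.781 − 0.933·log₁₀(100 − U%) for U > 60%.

Drainage path length: H_d = H/2 = 2.7 m (double drainage).
T_v = c_v·t/H_d² = 1.5×3.6/2.7² = 0.74074.
T_v = 0.74074 corresponds to the U > 60% branch:
U = 1 − 10^((1.781 − T_v)/0.933)/100 = 0.8697

U ≈ 87 %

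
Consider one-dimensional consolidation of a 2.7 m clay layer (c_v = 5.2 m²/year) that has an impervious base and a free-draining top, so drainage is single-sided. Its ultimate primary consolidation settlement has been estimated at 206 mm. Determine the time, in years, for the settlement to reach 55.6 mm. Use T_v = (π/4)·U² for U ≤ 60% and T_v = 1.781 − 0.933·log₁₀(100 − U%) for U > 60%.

t ≈ 0.0802 years

Drainage path length: H_d = H = 2.7 m (single drainage).
U = S(t)/S_ult = 55.6/206 = 0.2699.
U ≤ 60%: T_v = (π/4)·U² = (π/4)×0.2699² = 0.057214.
t = T_v·H_d²/c_v = 0.057214×2.7²/5.2 = 0.08021 years.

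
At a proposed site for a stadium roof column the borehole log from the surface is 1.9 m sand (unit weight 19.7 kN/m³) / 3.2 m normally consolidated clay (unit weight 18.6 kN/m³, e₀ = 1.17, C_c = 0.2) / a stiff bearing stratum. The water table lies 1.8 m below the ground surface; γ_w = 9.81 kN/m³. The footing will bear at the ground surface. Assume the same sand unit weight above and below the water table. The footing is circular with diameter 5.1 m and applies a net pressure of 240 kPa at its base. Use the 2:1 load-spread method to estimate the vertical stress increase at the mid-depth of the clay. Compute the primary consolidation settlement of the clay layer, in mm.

S_c ≈ 126 mm

Mid-depth of clay below the ground surface: z = 1.9 + 3.2/2 = 3.5 m.
Total vertical stress at mid-clay: σ_v = 19.7×1.9 + 18.6×1.6 = 67.19 kPa.
Pore pressure: u = 9.81×(3.5 − 1.8) = 16.677 kPa.
Initial effective stress: σ'_0 = σ_v − u = 67.19 − 16.677 = 50.513 kPa.
Stress increase at mid-clay by the 2:1 spreading method:
Δσ ≈ qD²/(D+z)² = 240×5.1²/(5.1+3.5)² = 84.402 kPa
Final effective stress: σ'_f = σ'_0 + Δσ = 50.513 + 84.402 = 134.91 kPa.
Normally consolidated clay, so the full stress increment lies on the virgin compression line:
S_c = C_c·H/(1+e₀)·log₁₀(σ'_f/σ'_0) = 0.2×3.2/(1+1.17)×log₁₀(134.91/50.513)
    = 0.29493 × 0.42664 = 0.1258 m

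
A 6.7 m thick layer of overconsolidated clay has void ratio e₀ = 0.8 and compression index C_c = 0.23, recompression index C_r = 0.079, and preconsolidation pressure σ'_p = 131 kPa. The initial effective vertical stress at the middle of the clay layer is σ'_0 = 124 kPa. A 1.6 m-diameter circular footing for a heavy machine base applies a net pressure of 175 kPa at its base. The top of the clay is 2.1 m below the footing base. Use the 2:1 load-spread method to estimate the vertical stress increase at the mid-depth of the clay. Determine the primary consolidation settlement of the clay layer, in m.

S_c ≈ 0.0127 m

Mid-depth of clay below the footing base: z = 2.1 + 6.7/2 = 5.45 m.
Stress increase at mid-clay by the 2:1 spreading method:
Δσ ≈ qD²/(D+z)² = 175×1.6²/(1.6+5.45)² = 9.0136 kPa
Final effective stress: σ'_f = 124 + 9.0136 = 133.01 kPa.
σ'_f = 133.01 > σ'_p = 131 kPa, so the stress path crosses the preconsolidation pressure — recompression up to σ'_p, then virgin compression beyond:
S_c = H/(1+e₀)·[C_r·log₁₀(σ'_p/σ'_0) + C_c·log₁₀(σ'_f/σ'_p)]
    = 6.7/1.8 × [0.079×log₁₀(131/124) + 0.23×log₁₀(133.01/131)]
    = 3.7222 × [0.0018841 + 0.001521] = 0.01267 m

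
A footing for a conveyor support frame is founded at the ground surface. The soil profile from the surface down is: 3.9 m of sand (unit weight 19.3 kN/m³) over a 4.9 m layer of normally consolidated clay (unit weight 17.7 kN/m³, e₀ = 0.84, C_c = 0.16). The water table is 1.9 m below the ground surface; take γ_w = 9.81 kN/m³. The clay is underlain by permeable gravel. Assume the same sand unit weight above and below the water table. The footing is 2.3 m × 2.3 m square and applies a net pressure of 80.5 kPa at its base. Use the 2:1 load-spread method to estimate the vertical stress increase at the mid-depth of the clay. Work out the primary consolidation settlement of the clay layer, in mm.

S_c ≈ 13.5 mm

Mid-depth of clay below the ground surface: z = 3.9 + 4.9/2 = 6.35 m.
Total vertical stress at mid-clay: σ_v = 19.3×3.9 + 17.7×2.45 = 118.63 kPa.
Pore pressure: u = 9.81×(6.35 − 1.9) = 43.655 kPa.
Initial effective stress: σ'_0 = σ_v − u = 118.63 − 43.655 = 74.975 kPa.
Stress increase at mid-clay by the 2:1 spreading method:
Δσ = qBL/((B+z)(L+z)) = 80.5×2.3×2.3/((2.3+6.35)(2.3+6.35)) = 5.6914 kPa
Final effective stress: σ'_f = σ'_0 + Δσ = 74.975 + 5.6914 = 80.666 kPa.
Normally consolidated clay, so the full stress increment lies on the virgin compression line:
S_c = C_c·H/(1+e₀)·log₁₀(σ'_f/σ'_0) = 0.16×4.9/(1+0.84)×log₁₀(80.666/74.975)
    = 0.42609 × 0.031774 = 0.01354 m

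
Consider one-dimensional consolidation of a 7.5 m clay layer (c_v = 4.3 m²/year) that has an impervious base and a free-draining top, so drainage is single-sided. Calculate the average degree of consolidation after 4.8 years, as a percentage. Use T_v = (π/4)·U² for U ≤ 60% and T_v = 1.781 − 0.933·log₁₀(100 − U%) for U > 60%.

U ≈ 67.2 %

Drainage path length: H_d = H = 7.5 m (single drainage).
T_v = c_v·t/H_d² = 4.3×4.8/7.5² = 0.36693.
T_v = 0.36693 corresponds to the U > 60% branch:
U = 1 − 10^((1.781 − T_v)/0.933)/100 = 0.6722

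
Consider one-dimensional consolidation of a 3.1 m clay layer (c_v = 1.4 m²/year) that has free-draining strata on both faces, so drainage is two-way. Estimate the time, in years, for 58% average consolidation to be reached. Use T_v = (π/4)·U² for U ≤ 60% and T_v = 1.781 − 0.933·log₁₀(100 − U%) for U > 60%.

t ≈ 0.453 years

Drainage path length: H_d = H/2 = 1.55 m (double drainage).
U ≤ 60%: T_v = (π/4)·U² = (π/4)×0.58² = 0.26421.
t = T_v·H_d²/c_v = 0.26421×1.55²/1.4 = 0.4534 years.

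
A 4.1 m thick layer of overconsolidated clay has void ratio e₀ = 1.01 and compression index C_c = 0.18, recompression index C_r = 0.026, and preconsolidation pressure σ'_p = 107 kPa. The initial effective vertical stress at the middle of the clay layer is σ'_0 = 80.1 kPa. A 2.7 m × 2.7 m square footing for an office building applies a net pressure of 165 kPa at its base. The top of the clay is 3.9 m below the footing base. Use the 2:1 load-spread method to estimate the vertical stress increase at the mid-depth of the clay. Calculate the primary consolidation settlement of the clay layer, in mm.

S_c ≈ 4.21 mm

Mid-depth of clay below the footing base: z = 3.9 + 4.1/2 = 5.95 m.
Stress increase at mid-clay by the 2:1 spreading method:
Δσ = qBL/((B+z)(L+z)) = 165×2.7×2.7/((2.7+5.95)(2.7+5.95)) = 16.076 kPa
Final effective stress: σ'_f = 80.1 + 16.076 = 96.176 kPa.
σ'_f = 96.176 ≤ σ'_p = 107 kPa, so the clay remains overconsolidated and only the recompression index applies:
S_c = C_r·H/(1+e₀)·log₁₀(σ'_f/σ'_0) = 0.026×4.1/2.01×log₁₀(96.176/80.1)
    = 0.053035 × 0.079434 = 0.004213 m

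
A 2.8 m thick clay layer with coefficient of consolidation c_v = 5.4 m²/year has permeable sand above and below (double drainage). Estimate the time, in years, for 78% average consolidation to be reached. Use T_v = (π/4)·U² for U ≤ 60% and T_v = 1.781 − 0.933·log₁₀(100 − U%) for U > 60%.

t ≈ 0.192 years

Drainage path length: H_d = H/2 = 1.4 m (double drainage).
U > 60%: T_v = 1.781 − 0.933·log₁₀(100 − 78) = 0.52852.
t = T_v·H_d²/c_v = 0.52852×1.4²/5.4 = 0.1918 years.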